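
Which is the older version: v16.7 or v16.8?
v16.7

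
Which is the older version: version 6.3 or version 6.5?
version 6.3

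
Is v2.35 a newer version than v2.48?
No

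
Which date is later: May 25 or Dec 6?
Dec 6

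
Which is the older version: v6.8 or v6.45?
v6.8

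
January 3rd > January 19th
False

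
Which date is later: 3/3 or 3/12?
3/12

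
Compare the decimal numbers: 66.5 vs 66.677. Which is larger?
66.677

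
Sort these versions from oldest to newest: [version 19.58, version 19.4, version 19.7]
[version 19.4, version 19.7, version 19.58]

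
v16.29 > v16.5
True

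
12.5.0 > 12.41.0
False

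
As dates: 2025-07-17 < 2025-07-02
False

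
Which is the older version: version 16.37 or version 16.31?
version 16.31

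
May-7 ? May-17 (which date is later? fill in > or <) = <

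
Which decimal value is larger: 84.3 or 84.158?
84.3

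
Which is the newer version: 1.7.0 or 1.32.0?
1.32.0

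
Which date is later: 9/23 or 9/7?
9/23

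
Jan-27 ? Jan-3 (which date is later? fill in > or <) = >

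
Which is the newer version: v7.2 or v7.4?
v7.4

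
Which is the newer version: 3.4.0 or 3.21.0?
3.21.0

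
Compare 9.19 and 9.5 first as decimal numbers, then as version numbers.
As decimals: 9.19 < 9.5. As versions: v9.19 > v9.5 (minor version 19 > 5).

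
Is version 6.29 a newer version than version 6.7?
Yes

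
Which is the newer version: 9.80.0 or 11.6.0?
11.6.0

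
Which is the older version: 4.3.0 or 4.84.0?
4.3.0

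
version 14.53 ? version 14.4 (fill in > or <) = >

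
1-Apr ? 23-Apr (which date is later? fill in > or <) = <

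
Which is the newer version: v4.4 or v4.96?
v4.96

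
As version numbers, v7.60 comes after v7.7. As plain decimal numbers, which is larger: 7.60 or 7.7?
7.7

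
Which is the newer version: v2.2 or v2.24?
v2.24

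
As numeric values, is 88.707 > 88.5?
True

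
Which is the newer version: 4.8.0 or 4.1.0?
4.8.0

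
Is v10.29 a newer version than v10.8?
Yes. Version numbers are compared segment by segment as integers, not as decimals: minor version 29 > 8, so v10.29 > v10.8 (even though the decimal 10.29 < 10.8).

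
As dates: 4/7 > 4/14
False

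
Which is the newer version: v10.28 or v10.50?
v10.50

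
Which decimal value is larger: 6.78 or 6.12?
6.78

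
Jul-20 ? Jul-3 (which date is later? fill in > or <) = >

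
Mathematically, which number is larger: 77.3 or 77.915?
77.915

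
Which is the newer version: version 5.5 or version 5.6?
version 5.6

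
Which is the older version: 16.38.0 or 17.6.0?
16.38.0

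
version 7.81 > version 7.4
True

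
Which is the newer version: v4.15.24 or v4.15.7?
v4.15.24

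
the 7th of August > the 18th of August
False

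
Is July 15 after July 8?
Yes. Day 15 comes after day 8 in July — this is a date comparison, not a decimal one (the decimal 7.15 would be smaller than 7.8).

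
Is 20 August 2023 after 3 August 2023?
Yes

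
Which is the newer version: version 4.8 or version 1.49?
version 4.8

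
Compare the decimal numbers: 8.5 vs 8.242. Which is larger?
8.5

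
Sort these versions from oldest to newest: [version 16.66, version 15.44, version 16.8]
[version 15.44, version 16.8, version 16.66]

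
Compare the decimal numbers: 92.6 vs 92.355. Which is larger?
92.6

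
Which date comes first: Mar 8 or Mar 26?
Mar 8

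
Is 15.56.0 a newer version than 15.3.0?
Yes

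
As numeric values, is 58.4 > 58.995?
False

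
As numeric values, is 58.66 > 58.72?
False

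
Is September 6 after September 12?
No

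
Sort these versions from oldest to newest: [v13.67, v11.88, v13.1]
[v11.88, v13.1, v13.67]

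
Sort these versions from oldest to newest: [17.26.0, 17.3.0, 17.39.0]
[17.3.0, 17.26.0, 17.39.0]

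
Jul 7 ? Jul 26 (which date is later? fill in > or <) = <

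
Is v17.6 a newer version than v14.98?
Yes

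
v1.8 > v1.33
False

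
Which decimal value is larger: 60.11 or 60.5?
60.5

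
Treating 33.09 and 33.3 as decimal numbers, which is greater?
33.3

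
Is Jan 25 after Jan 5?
Yes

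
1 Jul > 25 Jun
True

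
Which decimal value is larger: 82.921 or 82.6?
82.921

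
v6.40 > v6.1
True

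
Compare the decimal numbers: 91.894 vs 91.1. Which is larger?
91.894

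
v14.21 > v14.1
True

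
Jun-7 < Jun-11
True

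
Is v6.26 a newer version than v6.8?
Yes. Version numbers are compared segment by segment as integers, not as decimals: minor version 26 > 8, so v6.26 > v6.8 (even though the decimal 6.26 < 6.8).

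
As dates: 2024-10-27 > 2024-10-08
True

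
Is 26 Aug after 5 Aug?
Yes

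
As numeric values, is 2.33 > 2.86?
False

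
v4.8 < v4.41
True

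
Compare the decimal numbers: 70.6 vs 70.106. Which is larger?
70.6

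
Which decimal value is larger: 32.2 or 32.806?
32.806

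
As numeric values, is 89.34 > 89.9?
False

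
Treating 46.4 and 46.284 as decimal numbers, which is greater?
46.4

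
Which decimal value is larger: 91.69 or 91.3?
91.69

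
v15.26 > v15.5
True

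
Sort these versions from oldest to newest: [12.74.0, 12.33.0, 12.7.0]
[12.7.0, 12.33.0, 12.74.0]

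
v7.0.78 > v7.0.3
True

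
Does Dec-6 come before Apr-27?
No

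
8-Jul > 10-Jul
False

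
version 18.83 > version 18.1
True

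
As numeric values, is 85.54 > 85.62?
False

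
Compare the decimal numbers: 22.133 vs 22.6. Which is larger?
22.6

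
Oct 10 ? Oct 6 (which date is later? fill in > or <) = >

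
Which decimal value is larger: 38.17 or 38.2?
38.2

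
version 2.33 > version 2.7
True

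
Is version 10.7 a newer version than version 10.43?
No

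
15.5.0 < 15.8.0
True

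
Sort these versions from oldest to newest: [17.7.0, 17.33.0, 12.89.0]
[12.89.0, 17.7.0, 17.33.0]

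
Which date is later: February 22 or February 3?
February 22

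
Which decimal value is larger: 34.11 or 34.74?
34.74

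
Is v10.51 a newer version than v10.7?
Yes. Version numbers are compared segment by segment as integers, not as decimals: minor version 51 > 7, so v10.51 > v10.7 (even though the decimal 10.51 < 10.7).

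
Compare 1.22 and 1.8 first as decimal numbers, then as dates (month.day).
As decimals: 1.22 < 1.8. As dates: 1/22 is later than 1/8 (day 22 > day 8).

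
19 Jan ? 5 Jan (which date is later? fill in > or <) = >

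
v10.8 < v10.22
True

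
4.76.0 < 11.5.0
True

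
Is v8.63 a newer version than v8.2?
Yes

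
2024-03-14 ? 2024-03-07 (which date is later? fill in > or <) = >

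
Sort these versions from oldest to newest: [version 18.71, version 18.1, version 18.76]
[version 18.1, version 18.71, version 18.76]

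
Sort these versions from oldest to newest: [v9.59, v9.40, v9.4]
[v9.4, v9.40, v9.59]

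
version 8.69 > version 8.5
True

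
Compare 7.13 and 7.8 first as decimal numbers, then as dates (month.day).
As decimals: 7.13 < 7.8. As dates: 7/13 is later than 7/8 (day 13 > day 8).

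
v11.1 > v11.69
False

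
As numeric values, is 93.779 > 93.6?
True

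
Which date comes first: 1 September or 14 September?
1 September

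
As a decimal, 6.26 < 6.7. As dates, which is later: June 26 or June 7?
June 26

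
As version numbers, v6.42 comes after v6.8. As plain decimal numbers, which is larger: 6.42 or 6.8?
6.8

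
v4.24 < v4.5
False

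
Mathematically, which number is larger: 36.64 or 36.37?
36.64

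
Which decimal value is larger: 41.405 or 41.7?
41.7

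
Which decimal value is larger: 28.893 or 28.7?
28.893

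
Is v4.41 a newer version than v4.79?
No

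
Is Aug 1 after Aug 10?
No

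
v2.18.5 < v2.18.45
True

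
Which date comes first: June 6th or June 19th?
June 6th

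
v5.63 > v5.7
True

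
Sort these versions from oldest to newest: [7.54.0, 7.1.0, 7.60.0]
[7.1.0, 7.54.0, 7.60.0]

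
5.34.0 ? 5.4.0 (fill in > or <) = >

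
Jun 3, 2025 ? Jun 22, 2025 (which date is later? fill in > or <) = <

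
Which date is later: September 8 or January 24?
September 8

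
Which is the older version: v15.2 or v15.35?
v15.2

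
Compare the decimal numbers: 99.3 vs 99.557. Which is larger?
99.557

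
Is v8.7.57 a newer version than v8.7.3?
Yes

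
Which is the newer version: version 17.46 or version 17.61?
version 17.61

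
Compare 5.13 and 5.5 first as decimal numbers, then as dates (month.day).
As decimals: 5.13 < 5.5. As dates: 5/13 is later than 5/5 (day 13 > day 5).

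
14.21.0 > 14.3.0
True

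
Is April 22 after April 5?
Yes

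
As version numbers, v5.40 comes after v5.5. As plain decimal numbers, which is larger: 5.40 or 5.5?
5.5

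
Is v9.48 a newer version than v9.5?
Yes. Version numbers are compared segment by segment as integers, not as decimals: minor version 48 > 5, so v9.48 > v9.5 (even though the decimal 9.48 < 9.5).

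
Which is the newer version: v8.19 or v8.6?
v8.19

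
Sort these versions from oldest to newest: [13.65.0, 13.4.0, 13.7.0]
[13.4.0, 13.7.0, 13.65.0]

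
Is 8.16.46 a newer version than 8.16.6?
Yes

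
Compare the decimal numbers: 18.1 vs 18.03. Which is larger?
18.1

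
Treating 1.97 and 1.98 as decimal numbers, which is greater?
1.98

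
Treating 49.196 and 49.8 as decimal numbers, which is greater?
49.8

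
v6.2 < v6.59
True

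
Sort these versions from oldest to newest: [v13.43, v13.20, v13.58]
[v13.20, v13.43, v13.58]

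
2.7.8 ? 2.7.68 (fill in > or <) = <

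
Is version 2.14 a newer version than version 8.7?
No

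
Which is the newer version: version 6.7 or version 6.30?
version 6.30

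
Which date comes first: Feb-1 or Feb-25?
Feb-1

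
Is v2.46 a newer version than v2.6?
Yes. Version numbers are compared segment by segment as integers, not as decimals: minor version 46 > 6, so v2.46 > v2.6 (even though the decimal 2.46 < 2.6).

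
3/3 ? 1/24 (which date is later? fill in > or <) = >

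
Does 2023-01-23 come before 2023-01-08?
No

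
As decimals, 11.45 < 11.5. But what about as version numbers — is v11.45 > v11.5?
True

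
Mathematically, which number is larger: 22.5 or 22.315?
22.5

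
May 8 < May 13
True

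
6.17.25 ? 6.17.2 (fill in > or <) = >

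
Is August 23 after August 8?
Yes. Day 23 comes after day 8 in August — this is a date comparison, not a decimal one (the decimal 8.23 would be smaller than 8.8).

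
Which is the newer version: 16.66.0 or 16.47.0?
16.66.0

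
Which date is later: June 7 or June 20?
June 20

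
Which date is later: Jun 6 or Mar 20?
Jun 6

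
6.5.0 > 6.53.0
False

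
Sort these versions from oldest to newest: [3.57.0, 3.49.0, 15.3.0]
[3.49.0, 3.57.0, 15.3.0]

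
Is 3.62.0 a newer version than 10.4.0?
No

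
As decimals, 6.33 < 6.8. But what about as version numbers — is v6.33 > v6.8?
True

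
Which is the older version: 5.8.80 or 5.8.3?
5.8.3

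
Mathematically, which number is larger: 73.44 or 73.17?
73.44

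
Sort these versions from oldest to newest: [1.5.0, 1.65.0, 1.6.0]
[1.5.0, 1.6.0, 1.65.0]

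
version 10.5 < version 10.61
True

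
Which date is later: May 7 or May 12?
May 12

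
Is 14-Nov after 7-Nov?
Yes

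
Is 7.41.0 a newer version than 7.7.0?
Yes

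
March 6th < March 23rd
True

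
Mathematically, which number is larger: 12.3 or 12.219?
12.3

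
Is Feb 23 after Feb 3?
Yes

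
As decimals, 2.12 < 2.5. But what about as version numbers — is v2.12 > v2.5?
True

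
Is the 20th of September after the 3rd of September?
Yes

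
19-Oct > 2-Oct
True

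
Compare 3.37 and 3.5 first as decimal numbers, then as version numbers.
As decimals: 3.37 < 3.5. As versions: v3.37 > v3.5 (minor version 37 > 5).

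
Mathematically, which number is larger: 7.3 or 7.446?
7.446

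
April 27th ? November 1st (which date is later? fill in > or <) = <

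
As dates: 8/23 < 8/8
False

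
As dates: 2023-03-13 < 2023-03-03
False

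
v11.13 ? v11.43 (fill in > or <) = <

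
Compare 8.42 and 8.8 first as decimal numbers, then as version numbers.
As decimals: 8.42 < 8.8. As versions: v8.42 > v8.8 (minor version 42 > 8).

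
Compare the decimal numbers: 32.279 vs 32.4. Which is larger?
32.4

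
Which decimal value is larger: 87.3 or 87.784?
87.784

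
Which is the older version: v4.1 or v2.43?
v2.43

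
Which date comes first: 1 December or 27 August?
27 August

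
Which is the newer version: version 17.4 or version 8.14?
version 17.4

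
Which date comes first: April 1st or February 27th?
February 27th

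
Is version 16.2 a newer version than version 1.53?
Yes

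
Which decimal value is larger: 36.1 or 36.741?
36.741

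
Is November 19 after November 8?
Yes. Day 19 comes after day 8 in November — this is a date comparison, not a decimal one (the decimal 11.19 would be smaller than 11.8).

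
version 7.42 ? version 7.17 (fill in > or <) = >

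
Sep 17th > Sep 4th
True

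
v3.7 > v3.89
False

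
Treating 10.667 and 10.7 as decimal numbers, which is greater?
10.7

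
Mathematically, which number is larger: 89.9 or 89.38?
89.9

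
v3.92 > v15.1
False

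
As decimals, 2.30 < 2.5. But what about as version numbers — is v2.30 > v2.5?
True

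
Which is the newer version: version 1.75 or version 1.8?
version 1.75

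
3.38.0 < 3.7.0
False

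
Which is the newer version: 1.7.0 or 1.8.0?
1.8.0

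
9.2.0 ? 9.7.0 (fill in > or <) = <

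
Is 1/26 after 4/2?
No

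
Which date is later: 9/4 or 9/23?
9/23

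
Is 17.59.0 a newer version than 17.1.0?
Yes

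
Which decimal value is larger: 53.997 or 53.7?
53.997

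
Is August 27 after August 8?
Yes. Day 27 comes after day 8 in August — this is a date comparison, not a decimal one (the decimal 8.27 would be smaller than 8.8).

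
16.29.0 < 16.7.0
False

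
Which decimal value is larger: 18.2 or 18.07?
18.2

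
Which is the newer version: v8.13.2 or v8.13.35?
v8.13.35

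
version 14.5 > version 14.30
False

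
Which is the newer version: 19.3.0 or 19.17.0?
19.17.0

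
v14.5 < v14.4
False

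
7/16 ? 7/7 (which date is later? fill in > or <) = >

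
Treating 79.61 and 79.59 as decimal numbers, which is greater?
79.61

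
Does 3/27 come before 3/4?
No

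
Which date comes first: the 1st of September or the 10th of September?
the 1st of September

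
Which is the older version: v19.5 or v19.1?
v19.1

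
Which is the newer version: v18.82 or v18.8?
v18.82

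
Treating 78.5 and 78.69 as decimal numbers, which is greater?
78.69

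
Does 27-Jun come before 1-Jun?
No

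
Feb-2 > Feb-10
False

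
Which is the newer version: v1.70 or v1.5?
v1.70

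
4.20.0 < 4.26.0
True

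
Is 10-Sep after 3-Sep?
Yes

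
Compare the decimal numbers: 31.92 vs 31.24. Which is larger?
31.92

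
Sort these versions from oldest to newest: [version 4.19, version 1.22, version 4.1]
[version 1.22, version 4.1, version 4.19]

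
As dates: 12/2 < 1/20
False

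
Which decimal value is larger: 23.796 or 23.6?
23.796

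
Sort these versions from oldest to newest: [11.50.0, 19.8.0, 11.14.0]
[11.14.0, 11.50.0, 19.8.0]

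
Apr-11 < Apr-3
False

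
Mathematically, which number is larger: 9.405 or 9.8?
9.8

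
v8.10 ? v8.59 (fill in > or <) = <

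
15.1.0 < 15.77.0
True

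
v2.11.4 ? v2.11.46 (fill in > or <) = <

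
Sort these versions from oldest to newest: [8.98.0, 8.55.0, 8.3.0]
[8.3.0, 8.55.0, 8.98.0]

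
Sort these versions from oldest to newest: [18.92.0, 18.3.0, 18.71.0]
[18.3.0, 18.71.0, 18.92.0]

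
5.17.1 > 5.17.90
False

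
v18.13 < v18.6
False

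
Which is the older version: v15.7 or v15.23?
v15.7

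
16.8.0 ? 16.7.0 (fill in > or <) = >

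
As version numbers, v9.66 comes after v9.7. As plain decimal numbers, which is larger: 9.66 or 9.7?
9.7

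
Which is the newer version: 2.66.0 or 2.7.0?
2.66.0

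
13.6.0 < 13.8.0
True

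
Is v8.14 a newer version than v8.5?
Yes. Version numbers are compared segment by segment as integers, not as decimals: minor version 14 > 5, so v8.14 > v8.5 (even though the decimal 8.14 < 8.5).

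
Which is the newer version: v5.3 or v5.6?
v5.6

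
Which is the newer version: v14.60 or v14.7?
v14.60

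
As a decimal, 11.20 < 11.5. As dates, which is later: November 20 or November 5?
November 20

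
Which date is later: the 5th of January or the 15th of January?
the 15th of January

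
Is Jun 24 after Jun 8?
Yes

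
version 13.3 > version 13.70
False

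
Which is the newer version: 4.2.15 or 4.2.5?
4.2.15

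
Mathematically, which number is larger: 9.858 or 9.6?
9.858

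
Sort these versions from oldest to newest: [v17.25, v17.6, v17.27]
[v17.6, v17.25, v17.27]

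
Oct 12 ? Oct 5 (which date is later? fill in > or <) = >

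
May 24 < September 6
True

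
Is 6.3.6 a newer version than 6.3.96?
No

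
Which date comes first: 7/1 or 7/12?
7/1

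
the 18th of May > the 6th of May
True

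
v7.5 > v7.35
False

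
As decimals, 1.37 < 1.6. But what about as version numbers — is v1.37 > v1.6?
True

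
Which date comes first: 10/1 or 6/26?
6/26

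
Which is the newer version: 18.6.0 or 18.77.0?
18.77.0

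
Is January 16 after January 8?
Yes. Day 16 comes after day 8 in January — this is a date comparison, not a decimal one (the decimal 1.16 would be smaller than 1.8).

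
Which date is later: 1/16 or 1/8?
1/16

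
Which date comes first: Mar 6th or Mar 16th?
Mar 6th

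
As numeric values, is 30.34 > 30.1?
True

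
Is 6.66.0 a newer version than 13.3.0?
No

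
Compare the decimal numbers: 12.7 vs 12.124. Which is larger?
12.7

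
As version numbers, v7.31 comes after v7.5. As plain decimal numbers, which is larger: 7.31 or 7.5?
7.5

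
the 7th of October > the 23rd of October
False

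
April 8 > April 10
False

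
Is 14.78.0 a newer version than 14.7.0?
Yes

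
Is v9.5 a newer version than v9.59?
No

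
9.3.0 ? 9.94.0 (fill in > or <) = <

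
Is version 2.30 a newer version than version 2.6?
Yes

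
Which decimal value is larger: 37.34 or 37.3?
37.34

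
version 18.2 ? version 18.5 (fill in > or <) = <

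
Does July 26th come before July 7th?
No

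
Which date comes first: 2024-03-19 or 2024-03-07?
2024-03-07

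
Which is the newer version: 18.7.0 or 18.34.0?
18.34.0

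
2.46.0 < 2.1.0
False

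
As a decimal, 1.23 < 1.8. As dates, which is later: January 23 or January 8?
January 23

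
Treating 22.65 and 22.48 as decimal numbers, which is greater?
22.65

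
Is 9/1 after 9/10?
No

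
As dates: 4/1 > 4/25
False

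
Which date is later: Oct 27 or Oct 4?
Oct 27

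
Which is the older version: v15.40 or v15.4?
v15.4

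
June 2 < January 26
False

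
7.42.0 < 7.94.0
True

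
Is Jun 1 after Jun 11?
No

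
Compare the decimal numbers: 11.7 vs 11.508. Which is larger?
11.7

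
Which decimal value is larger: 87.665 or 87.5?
87.665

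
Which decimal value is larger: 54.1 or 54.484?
54.484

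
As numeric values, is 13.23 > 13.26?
False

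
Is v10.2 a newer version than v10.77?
No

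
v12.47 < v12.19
False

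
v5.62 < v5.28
False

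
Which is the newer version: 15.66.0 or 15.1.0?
15.66.0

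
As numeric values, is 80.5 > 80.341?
True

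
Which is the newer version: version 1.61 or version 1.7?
version 1.61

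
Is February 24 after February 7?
Yes. Day 24 comes after day 7 in February — this is a date comparison, not a decimal one (the decimal 2.24 would be smaller than 2.7).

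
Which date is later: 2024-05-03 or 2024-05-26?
2024-05-26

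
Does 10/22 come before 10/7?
No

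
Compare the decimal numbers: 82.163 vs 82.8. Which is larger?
82.8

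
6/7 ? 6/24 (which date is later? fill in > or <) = <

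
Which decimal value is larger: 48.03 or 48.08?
48.08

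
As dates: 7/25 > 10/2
False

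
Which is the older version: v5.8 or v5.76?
v5.8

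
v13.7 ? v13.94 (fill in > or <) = <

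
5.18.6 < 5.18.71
True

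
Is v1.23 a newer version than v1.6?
Yes. Version numbers are compared segment by segment as integers, not as decimals: minor version 23 > 6, so v1.23 > v1.6 (even though the decimal 1.23 < 1.6).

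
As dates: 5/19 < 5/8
False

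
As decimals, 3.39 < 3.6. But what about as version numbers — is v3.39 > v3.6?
True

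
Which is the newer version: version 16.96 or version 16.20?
version 16.96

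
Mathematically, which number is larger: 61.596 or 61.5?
61.596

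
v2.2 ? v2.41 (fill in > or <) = <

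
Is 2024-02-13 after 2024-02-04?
Yes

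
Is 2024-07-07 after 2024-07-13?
No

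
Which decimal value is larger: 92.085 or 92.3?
92.3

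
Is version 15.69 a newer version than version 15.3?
Yes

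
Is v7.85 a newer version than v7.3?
Yes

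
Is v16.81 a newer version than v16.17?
Yes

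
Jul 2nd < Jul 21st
True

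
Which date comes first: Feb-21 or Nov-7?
Feb-21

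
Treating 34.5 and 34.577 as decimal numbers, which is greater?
34.577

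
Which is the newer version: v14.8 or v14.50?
v14.50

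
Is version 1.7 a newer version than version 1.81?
No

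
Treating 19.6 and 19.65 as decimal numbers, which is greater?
19.65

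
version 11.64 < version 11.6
False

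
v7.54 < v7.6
False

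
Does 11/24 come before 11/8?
No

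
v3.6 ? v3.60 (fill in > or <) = <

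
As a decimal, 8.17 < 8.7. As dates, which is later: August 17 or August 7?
August 17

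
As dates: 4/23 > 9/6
False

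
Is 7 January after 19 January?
No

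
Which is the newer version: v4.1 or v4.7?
v4.7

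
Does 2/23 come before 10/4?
Yes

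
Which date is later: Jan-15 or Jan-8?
Jan-15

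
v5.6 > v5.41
False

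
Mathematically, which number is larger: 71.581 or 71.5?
71.581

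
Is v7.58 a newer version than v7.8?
Yes. Version numbers are compared segment by segment as integers, not as decimals: minor version 58 > 8, so v7.58 > v7.8 (even though the decimal 7.58 < 7.8).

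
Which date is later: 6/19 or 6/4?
6/19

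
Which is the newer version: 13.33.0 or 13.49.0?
13.49.0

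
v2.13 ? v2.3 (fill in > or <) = >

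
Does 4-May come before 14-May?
Yes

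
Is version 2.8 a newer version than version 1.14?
Yes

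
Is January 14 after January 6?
Yes. Day 14 comes after day 6 in January — this is a date comparison, not a decimal one (the decimal 1.14 would be smaller than 1.6).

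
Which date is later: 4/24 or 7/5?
7/5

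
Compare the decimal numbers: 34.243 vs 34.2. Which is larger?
34.243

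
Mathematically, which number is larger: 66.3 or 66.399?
66.399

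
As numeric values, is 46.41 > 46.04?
True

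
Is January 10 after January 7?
Yes. Day 10 comes after day 7 in January — this is a date comparison, not a decimal one (the decimal 1.10 would be smaller than 1.7).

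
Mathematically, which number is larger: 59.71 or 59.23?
59.71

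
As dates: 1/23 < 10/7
True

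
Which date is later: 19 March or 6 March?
19 March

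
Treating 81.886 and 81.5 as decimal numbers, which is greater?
81.886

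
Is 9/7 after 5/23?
Yes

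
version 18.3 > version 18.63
False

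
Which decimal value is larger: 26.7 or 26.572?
26.7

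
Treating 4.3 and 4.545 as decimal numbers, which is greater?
4.545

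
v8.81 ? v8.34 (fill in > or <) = >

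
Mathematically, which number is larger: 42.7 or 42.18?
42.7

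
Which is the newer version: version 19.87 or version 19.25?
version 19.87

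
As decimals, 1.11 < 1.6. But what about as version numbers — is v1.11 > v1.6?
True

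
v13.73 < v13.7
False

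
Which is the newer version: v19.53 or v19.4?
v19.53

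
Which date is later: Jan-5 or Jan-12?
Jan-12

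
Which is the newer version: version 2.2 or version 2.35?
version 2.35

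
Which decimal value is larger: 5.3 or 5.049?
5.3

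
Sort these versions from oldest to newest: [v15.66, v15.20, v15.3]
[v15.3, v15.20, v15.66]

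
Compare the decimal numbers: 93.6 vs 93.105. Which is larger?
93.6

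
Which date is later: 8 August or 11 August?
11 August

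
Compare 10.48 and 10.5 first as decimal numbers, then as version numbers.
As decimals: 10.48 < 10.5. As versions: v10.48 > v10.5 (minor version 48 > 5).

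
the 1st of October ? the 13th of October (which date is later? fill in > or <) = <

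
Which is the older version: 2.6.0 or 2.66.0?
2.6.0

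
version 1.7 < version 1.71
True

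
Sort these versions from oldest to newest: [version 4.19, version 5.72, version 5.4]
[version 4.19, version 5.4, version 5.72]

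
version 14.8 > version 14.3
True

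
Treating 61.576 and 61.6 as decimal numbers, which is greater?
61.6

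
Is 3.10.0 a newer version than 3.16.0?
No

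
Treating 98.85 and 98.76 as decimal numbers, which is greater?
98.85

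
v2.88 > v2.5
True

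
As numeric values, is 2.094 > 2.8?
False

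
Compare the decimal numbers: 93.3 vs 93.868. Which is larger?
93.868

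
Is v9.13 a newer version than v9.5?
Yes. Version numbers are compared segment by segment as integers, not as decimals: minor version 13 > 5, so v9.13 > v9.5 (even though the decimal 9.13 < 9.5).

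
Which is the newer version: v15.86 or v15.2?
v15.86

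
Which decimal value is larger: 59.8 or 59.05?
59.8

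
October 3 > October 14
False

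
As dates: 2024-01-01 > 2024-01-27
False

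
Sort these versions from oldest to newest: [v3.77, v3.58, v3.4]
[v3.4, v3.58, v3.77]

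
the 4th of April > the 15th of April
False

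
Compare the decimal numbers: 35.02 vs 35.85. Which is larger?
35.85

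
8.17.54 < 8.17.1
False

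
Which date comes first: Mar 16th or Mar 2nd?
Mar 2nd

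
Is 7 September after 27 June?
Yes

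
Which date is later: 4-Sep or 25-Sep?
25-Sep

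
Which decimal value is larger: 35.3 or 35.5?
35.5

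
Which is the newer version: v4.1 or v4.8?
v4.8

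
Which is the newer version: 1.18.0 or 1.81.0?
1.81.0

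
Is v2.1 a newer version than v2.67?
No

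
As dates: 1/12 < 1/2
False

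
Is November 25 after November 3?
Yes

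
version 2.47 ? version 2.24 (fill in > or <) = >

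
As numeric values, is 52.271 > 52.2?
True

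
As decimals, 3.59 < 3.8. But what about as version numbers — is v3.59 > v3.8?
True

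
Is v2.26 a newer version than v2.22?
Yes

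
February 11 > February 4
True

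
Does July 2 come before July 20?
Yes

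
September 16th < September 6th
False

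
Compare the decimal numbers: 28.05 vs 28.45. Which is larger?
28.45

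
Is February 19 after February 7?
Yes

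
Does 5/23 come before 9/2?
Yes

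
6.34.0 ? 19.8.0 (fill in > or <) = <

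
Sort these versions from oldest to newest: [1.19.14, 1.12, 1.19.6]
[1.12, 1.19.6, 1.19.14]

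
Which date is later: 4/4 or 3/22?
4/4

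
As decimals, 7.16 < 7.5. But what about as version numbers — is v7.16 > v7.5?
True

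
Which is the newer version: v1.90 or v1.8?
v1.90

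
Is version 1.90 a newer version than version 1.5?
Yes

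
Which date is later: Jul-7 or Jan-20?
Jul-7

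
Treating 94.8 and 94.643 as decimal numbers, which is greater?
94.8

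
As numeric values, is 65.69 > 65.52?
True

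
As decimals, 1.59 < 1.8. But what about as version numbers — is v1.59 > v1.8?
True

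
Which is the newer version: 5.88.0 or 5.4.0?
5.88.0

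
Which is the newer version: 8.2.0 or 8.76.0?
8.76.0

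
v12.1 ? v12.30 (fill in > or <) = <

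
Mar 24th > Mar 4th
True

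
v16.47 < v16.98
True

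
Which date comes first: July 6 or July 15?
July 6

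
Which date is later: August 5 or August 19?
August 19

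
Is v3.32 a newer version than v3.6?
Yes. Version numbers are compared segment by segment as integers, not as decimals: minor version 32 > 6, so v3.32 > v3.6 (even though the decimal 3.32 < 3.6).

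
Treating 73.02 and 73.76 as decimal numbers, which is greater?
73.76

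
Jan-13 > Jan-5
True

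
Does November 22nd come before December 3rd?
Yes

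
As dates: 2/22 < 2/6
False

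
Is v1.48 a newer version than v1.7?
Yes. Version numbers are compared segment by segment as integers, not as decimals: minor version 48 > 7, so v1.48 > v1.7 (even though the decimal 1.48 < 1.7).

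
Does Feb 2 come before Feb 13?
Yes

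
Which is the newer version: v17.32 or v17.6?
v17.32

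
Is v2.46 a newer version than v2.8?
Yes. Version numbers are compared segment by segment as integers, not as decimals: minor version 46 > 8, so v2.46 > v2.8 (even though the decimal 2.46 < 2.8).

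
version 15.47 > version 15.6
True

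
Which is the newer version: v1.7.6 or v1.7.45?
v1.7.45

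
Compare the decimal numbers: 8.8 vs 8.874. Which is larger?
8.874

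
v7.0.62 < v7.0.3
False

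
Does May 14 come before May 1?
No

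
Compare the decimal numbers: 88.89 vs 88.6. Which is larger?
88.89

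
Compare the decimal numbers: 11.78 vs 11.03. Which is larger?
11.78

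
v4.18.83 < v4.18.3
False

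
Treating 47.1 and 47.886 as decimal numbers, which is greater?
47.886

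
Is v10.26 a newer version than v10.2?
Yes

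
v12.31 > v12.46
False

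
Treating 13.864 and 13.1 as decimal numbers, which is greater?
13.864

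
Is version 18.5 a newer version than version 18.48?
No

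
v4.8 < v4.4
False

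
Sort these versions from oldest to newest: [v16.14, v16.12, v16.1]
[v16.1, v16.12, v16.14]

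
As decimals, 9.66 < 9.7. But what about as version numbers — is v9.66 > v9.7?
True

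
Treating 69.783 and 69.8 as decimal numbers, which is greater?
69.8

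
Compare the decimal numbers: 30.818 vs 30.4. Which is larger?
30.818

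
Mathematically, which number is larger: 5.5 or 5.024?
5.5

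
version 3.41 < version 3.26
False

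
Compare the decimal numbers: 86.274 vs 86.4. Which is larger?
86.4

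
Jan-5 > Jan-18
False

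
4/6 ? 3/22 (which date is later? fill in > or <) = >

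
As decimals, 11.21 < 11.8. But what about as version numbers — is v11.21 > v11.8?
True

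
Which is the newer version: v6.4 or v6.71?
v6.71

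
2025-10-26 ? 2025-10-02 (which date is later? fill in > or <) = >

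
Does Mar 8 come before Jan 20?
No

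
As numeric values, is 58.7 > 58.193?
True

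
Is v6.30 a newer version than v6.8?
Yes. Version numbers are compared segment by segment as integers, not as decimals: minor version 30 > 8, so v6.30 > v6.8 (even though the decimal 6.30 < 6.8).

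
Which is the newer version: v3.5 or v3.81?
v3.81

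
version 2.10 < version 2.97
True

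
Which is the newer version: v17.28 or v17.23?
v17.28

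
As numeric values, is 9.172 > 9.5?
False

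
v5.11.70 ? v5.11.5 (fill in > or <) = >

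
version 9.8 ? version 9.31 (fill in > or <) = <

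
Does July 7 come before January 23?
No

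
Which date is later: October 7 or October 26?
October 26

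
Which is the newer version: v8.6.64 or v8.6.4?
v8.6.64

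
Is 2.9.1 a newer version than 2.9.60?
No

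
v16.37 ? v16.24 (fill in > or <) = >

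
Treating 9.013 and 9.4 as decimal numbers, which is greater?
9.4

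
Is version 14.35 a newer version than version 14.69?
No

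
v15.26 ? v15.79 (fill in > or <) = <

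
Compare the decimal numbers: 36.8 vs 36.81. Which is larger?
36.81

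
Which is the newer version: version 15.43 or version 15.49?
version 15.49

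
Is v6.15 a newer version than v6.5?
Yes. Version numbers are compared segment by segment as integers, not as decimals: minor version 15 > 5, so v6.15 > v6.5 (even though the decimal 6.15 < 6.5).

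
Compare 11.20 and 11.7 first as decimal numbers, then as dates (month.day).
As decimals: 11.20 < 11.7. As dates: 11/20 is later than 11/7 (day 20 > day 7).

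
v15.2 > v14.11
True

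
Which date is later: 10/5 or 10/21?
10/21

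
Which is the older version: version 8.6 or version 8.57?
version 8.6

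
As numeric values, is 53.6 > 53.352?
True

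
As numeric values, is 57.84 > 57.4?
True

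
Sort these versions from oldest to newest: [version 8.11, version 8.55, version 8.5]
[version 8.5, version 8.11, version 8.55]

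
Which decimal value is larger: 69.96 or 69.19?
69.96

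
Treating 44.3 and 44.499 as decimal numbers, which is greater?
44.499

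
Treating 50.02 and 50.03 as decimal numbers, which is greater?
50.03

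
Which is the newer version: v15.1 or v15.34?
v15.34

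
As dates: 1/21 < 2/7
True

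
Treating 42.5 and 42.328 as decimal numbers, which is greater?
42.5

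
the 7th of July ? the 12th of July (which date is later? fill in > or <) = <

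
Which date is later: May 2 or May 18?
May 18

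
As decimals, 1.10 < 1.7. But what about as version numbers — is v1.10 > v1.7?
True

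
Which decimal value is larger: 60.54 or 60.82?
60.82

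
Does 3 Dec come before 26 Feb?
No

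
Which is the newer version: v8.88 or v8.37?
v8.88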